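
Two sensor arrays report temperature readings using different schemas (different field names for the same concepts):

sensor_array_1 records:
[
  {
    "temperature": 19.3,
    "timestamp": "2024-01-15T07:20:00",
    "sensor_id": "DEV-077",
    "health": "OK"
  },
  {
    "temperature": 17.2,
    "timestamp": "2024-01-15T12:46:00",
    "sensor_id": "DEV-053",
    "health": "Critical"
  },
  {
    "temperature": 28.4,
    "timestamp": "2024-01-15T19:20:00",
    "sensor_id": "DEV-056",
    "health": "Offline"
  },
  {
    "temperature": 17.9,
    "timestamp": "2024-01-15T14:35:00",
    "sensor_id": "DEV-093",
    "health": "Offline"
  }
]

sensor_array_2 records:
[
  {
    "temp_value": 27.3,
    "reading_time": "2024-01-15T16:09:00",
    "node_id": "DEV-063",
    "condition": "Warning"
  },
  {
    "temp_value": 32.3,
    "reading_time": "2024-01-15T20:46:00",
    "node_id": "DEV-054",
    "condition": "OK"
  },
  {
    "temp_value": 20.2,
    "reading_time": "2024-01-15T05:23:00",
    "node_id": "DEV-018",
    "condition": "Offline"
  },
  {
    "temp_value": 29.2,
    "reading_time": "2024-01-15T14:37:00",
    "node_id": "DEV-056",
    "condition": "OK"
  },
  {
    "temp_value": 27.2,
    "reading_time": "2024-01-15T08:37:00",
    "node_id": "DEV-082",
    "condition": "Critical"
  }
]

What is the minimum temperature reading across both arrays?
17.2

Schema mapping: "temperature" (sensor_array_1) = "temp_value" (sensor_array_2) = temperature reading

Minimum in sensor_array_1: 17.2
Minimum in sensor_array_2: 20.2

Overall minimum: min(17.2, 20.2) = 17.2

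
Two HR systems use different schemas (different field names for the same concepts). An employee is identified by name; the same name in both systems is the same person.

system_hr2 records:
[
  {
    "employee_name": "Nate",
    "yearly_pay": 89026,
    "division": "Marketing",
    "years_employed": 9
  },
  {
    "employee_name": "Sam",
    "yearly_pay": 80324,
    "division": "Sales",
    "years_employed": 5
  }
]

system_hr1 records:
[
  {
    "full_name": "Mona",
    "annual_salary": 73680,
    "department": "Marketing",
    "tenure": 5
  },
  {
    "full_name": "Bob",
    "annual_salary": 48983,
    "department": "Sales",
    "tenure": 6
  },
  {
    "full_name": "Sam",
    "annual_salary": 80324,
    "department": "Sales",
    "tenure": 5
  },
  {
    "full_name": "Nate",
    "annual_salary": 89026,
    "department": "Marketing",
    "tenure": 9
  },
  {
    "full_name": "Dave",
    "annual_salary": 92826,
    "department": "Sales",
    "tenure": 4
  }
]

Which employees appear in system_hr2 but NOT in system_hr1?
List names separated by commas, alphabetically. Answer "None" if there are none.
None

Schema mapping: "employee_name" (system_hr2) = "full_name" (system_hr1) = employee name

Names in system_hr2: ['Nate', 'Sam']
Names in system_hr1: ['Bob', 'Dave', 'Mona', 'Nate', 'Sam']

In system_hr2 but not system_hr1: None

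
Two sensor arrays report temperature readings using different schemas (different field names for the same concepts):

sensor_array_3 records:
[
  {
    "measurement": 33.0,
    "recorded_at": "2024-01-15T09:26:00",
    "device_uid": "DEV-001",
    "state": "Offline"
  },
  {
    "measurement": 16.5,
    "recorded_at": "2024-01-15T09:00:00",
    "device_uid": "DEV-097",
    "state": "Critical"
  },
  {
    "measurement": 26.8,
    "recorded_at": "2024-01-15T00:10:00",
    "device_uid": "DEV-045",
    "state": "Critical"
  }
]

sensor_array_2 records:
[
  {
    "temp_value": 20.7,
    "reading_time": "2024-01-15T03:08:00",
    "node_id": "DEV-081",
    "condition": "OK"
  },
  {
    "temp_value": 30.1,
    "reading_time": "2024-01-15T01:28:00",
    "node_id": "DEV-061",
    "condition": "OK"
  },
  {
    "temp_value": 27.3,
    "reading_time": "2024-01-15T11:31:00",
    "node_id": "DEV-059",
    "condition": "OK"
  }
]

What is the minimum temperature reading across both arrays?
16.5

Schema mapping: "measurement" (sensor_array_3) = "temp_value" (sensor_array_2) = temperature reading

Minimum in sensor_array_3: 16.5
Minimum in sensor_array_2: 20.7

Overall minimum: min(16.5, 20.7) = 16.5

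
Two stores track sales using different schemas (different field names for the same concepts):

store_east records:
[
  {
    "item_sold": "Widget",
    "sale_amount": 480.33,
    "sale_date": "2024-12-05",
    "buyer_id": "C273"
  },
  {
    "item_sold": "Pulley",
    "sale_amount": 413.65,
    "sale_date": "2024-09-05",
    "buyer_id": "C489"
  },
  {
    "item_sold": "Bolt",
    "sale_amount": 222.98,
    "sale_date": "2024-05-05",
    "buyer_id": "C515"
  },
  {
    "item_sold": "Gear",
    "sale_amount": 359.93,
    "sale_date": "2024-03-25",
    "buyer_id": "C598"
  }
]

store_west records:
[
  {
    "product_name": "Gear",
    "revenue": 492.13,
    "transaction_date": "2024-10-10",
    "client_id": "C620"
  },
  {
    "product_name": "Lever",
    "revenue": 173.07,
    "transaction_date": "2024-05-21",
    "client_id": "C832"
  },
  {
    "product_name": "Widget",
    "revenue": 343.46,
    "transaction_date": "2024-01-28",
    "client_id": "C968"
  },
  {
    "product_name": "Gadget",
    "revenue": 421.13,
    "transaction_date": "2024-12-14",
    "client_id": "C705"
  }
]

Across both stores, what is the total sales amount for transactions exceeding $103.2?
2906.68

Schema mapping: "sale_amount" (store_east) = "revenue" (store_west) = sale amount

Sum of sales > $103.2 in store_east: 1476.89
Sum of sales > $103.2 in store_west: 1429.79

Total: 1476.89 + 1429.79 = 2906.68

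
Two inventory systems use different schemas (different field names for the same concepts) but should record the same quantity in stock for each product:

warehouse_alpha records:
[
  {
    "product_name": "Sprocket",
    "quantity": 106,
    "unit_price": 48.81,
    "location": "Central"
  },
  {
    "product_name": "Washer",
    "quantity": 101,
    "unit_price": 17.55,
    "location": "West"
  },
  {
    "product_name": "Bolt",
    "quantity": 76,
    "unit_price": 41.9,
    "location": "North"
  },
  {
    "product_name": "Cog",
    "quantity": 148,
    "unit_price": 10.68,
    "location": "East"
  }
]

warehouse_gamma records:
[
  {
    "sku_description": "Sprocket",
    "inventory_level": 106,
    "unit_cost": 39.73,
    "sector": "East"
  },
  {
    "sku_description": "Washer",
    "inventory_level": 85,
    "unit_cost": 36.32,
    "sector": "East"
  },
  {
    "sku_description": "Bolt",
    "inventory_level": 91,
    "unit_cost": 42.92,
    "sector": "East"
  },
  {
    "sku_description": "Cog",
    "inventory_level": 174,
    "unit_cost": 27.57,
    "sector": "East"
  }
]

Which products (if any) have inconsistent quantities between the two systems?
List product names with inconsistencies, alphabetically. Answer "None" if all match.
Bolt, Cog, Washer

Schema mappings:
- "product_name" (warehouse_alpha) = "sku_description" (warehouse_gamma) = product name
- "quantity" (warehouse_alpha) = "inventory_level" (warehouse_gamma) = quantity

Comparison:
  Sprocket: 106 vs 106 - MATCH
  Washer: 101 vs 85 - MISMATCH
  Bolt: 76 vs 91 - MISMATCH
  Cog: 148 vs 174 - MISMATCH

Products with inconsistencies: Bolt, Cog, Washer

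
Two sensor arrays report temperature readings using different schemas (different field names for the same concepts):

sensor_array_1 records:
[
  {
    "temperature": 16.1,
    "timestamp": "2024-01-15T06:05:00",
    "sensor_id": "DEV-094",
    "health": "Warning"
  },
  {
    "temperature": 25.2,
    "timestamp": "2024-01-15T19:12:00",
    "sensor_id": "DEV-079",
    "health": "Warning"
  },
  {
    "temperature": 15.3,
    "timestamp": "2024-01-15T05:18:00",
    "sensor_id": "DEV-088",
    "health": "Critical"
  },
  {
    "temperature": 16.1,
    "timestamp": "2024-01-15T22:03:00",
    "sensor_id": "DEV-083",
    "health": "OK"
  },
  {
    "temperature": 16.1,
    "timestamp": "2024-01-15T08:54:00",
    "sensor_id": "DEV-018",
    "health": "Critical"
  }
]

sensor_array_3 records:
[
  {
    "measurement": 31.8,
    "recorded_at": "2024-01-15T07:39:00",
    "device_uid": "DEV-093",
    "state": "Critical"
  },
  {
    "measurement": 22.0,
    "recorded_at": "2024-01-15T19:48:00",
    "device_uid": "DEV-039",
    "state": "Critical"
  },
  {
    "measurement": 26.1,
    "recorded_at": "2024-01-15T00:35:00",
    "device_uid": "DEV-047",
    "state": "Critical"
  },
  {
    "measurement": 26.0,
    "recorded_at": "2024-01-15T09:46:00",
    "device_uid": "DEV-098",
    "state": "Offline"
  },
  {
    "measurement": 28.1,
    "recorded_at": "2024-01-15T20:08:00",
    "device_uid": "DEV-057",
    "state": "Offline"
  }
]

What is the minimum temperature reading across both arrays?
15.3

Schema mapping: "temperature" (sensor_array_1) = "measurement" (sensor_array_3) = temperature reading

Minimum in sensor_array_1: 15.3
Minimum in sensor_array_3: 22.0

Overall minimum: min(15.3, 22.0) = 15.3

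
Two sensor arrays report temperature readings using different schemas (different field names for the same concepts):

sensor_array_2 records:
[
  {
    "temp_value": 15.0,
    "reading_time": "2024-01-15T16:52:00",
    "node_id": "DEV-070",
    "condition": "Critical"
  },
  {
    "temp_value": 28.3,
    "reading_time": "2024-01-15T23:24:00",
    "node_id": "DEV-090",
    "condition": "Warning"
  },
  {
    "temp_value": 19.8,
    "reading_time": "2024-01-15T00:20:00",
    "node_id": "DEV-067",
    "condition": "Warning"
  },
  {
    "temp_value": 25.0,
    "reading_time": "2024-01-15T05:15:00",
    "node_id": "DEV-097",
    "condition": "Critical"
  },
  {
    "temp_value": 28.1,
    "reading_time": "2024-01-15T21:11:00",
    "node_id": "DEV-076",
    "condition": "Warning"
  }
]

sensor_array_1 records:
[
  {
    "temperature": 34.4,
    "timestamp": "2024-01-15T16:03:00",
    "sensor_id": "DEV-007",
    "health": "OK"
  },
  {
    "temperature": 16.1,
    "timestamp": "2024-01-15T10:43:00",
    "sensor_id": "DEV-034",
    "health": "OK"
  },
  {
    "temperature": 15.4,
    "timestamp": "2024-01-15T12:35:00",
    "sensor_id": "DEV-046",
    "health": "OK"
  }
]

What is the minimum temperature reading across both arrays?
15.0

Schema mapping: "temp_value" (sensor_array_2) = "temperature" (sensor_array_1) = temperature reading

Minimum in sensor_array_2: 15.0
Minimum in sensor_array_1: 15.4

Overall minimum: min(15.0, 15.4) = 15.0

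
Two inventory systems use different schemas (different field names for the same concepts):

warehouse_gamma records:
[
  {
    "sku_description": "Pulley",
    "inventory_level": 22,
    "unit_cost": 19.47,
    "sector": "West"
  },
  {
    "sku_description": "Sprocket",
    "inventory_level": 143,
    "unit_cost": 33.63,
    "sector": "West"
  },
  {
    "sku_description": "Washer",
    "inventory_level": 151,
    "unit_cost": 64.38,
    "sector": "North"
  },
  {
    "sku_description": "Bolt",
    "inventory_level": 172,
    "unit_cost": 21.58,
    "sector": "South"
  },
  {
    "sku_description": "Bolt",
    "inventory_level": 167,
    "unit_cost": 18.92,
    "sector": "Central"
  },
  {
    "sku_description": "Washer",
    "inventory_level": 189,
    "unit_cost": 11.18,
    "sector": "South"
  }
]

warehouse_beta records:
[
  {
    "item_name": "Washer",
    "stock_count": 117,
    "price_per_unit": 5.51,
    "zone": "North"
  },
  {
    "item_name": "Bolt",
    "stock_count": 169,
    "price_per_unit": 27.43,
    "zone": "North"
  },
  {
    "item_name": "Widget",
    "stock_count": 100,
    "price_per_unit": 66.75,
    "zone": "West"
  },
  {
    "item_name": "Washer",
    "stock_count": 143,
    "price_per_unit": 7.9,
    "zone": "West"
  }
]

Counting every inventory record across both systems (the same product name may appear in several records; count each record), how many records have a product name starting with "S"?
1

Schema mapping: "sku_description" (warehouse_gamma) = "item_name" (warehouse_beta) = product name

Records with product name starting with "S" in warehouse_gamma: 1
Records with product name starting with "S" in warehouse_beta: 0

Total: 1 + 0 = 1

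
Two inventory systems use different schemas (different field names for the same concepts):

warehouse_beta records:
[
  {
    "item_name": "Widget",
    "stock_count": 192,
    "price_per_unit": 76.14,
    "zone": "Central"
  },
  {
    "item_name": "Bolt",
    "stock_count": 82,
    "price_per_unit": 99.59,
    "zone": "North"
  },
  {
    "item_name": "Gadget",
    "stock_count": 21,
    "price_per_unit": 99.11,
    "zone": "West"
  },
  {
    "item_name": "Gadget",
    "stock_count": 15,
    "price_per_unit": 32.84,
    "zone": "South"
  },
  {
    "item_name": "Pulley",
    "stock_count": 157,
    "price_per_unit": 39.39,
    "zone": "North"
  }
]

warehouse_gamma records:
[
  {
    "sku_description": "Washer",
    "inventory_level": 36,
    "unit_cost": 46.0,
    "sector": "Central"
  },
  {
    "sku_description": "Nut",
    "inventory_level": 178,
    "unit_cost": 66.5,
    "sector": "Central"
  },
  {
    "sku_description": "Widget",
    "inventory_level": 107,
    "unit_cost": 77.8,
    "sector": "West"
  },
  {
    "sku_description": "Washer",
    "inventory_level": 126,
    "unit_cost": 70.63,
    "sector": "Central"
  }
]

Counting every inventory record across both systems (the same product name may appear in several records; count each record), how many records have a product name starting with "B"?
1

Schema mapping: "item_name" (warehouse_beta) = "sku_description" (warehouse_gamma) = product name

Records with product name starting with "B" in warehouse_beta: 1
Records with product name starting with "B" in warehouse_gamma: 0

Total: 1 + 0 = 1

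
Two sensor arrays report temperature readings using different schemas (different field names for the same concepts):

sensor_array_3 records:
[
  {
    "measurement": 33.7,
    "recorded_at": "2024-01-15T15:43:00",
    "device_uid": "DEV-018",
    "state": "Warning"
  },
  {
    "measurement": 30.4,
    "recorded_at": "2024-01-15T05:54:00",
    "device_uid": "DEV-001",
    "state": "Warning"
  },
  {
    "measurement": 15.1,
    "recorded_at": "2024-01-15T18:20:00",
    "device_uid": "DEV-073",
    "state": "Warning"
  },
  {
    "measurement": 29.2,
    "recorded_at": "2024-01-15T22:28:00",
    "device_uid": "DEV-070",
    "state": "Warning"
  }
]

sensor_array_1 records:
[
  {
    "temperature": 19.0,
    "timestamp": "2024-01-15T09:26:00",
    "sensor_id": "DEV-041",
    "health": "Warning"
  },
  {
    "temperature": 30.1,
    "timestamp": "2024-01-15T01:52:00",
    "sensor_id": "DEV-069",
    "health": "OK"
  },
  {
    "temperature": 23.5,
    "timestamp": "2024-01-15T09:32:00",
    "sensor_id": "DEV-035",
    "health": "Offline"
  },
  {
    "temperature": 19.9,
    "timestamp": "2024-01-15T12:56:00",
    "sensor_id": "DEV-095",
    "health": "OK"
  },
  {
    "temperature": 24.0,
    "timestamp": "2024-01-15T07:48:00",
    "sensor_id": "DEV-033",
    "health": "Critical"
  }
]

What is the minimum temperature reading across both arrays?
15.1

Schema mapping: "measurement" (sensor_array_3) = "temperature" (sensor_array_1) = temperature reading

Minimum in sensor_array_3: 15.1
Minimum in sensor_array_1: 19.0

Overall minimum: min(15.1, 19.0) = 15.1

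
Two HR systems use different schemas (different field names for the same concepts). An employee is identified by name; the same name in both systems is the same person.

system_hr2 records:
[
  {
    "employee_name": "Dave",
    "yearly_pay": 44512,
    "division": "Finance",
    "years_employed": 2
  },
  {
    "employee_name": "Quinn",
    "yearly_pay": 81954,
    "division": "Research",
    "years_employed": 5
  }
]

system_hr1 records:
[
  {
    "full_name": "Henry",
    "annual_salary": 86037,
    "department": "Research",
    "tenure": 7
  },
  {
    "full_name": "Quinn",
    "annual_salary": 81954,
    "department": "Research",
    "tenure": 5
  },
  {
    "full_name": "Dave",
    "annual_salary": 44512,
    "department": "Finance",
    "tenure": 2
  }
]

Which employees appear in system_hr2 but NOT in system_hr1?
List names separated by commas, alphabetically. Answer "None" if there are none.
None

Schema mapping: "employee_name" (system_hr2) = "full_name" (system_hr1) = employee name

Names in system_hr2: ['Dave', 'Quinn']
Names in system_hr1: ['Dave', 'Henry', 'Quinn']

In system_hr2 but not system_hr1: None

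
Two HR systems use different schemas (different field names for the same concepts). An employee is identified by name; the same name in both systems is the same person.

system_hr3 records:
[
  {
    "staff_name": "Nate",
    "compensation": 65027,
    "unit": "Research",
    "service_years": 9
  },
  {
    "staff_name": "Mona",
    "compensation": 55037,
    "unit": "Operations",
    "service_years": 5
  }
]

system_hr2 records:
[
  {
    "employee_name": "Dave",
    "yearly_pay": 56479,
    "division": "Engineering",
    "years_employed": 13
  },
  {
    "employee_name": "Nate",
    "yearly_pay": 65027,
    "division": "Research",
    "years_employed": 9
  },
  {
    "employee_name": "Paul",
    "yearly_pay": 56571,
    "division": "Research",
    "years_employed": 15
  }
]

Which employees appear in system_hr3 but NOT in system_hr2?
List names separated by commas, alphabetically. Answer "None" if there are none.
Mona

Schema mapping: "staff_name" (system_hr3) = "employee_name" (system_hr2) = employee name

Names in system_hr3: ['Mona', 'Nate']
Names in system_hr2: ['Dave', 'Nate', 'Paul']

In system_hr3 but not system_hr2: ['Mona']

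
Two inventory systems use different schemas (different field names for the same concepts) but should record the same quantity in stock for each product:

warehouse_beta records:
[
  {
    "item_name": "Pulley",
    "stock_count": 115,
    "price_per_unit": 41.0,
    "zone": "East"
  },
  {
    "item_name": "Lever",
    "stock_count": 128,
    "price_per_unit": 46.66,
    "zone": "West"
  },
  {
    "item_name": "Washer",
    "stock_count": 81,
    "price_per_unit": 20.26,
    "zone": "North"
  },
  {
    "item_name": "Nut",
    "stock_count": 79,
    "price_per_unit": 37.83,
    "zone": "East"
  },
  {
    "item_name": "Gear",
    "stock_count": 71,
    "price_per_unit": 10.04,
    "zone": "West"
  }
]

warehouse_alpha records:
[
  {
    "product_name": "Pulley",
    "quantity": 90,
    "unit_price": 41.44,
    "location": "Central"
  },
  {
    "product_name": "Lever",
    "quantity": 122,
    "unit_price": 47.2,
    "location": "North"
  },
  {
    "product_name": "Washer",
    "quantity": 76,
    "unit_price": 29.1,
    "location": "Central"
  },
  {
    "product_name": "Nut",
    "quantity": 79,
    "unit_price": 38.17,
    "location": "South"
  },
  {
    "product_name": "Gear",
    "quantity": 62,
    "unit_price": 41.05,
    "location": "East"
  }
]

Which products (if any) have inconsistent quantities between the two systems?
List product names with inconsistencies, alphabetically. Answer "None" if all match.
Gear, Lever, Pulley, Washer

Schema mappings:
- "item_name" (warehouse_beta) = "product_name" (warehouse_alpha) = product name
- "stock_count" (warehouse_beta) = "quantity" (warehouse_alpha) = quantity

Comparison:
  Pulley: 115 vs 90 - MISMATCH
  Lever: 128 vs 122 - MISMATCH
  Washer: 81 vs 76 - MISMATCH
  Nut: 79 vs 79 - MATCH
  Gear: 71 vs 62 - MISMATCH

Products with inconsistencies: Gear, Lever, Pulley, Washer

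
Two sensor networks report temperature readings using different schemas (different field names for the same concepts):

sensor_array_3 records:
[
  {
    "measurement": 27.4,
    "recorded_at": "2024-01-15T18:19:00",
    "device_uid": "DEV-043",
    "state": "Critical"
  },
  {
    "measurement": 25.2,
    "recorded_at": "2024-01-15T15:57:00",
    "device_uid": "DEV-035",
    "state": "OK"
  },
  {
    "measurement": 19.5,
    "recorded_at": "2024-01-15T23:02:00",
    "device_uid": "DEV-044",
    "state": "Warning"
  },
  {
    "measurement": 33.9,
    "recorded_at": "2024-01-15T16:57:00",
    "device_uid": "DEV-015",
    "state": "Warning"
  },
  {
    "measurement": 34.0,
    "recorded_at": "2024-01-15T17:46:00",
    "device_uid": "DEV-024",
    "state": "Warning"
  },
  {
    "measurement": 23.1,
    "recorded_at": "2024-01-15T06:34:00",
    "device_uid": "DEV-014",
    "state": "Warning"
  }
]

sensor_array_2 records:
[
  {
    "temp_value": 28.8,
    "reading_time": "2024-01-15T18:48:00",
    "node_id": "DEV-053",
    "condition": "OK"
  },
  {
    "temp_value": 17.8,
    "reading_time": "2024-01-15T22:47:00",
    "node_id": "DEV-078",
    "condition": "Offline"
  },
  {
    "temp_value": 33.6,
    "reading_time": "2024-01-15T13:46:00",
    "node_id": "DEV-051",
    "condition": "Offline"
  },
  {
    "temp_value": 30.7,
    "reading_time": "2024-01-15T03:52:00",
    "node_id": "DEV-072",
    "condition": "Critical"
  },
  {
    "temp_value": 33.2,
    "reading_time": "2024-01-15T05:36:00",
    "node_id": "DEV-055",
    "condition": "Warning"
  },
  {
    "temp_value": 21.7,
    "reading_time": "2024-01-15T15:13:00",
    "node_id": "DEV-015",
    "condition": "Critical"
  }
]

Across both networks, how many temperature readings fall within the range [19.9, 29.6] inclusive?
5

Schema mapping: "measurement" (sensor_array_3) = "temp_value" (sensor_array_2) = temperature

Readings in [19.9, 29.6] from sensor_array_3: 3
Readings in [19.9, 29.6] from sensor_array_2: 2

Total count: 3 + 2 = 5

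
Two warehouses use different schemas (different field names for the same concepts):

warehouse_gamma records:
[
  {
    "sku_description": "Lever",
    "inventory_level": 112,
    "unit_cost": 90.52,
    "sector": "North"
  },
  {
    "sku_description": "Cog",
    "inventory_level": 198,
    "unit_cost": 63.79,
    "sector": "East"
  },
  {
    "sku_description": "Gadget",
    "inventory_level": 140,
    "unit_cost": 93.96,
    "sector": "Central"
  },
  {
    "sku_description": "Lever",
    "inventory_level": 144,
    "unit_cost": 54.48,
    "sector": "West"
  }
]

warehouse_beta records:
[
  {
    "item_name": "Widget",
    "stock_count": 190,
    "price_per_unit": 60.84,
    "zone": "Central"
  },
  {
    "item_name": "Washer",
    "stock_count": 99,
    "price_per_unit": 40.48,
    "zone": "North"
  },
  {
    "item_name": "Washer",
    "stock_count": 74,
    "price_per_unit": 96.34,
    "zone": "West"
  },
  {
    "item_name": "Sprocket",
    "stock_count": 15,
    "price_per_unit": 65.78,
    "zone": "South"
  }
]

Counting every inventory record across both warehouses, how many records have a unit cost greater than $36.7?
8

Schema mapping: "unit_cost" (warehouse_gamma) = "price_per_unit" (warehouse_beta) = unit cost

Records > $36.7 in warehouse_gamma: 4
Records > $36.7 in warehouse_beta: 4

Total count: 4 + 4 = 8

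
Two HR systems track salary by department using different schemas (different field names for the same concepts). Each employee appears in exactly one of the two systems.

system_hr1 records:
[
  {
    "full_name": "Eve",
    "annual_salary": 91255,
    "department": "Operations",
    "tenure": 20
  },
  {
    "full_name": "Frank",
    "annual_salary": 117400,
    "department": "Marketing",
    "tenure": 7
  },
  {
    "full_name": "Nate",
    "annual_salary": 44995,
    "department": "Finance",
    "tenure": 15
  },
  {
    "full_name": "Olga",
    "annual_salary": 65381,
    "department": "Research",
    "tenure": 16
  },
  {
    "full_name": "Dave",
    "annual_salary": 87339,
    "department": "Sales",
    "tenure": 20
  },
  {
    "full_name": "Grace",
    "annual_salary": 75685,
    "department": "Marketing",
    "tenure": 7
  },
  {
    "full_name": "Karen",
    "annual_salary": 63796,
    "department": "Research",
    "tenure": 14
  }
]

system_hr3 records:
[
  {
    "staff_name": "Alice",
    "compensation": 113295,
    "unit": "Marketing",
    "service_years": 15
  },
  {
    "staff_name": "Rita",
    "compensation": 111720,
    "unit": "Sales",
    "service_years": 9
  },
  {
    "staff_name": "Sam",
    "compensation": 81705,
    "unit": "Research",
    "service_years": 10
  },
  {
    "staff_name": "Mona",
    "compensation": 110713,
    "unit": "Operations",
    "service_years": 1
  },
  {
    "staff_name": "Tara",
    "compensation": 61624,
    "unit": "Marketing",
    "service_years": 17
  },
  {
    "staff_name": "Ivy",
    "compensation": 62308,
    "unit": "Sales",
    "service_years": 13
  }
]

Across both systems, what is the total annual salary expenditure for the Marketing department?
368004

Schema mappings:
- "department" (system_hr1) = "unit" (system_hr3) = department
- "annual_salary" (system_hr1) = "compensation" (system_hr3) = salary

Marketing salaries from system_hr1: 193085
Marketing salaries from system_hr3: 174919

Total: 193085 + 174919 = 368004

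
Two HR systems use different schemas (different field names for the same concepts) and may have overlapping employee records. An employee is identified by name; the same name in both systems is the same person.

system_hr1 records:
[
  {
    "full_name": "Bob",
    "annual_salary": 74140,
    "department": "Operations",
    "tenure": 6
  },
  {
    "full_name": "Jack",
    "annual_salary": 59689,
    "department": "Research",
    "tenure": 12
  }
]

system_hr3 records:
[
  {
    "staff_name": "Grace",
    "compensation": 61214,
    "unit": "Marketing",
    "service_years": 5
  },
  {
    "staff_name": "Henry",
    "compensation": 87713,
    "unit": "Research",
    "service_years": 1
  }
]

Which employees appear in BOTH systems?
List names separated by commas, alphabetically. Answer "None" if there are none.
None

Schema mapping: "full_name" (system_hr1) = "staff_name" (system_hr3) = employee name

Names in system_hr1: ['Bob', 'Jack']
Names in system_hr3: ['Grace', 'Henry']

Intersection: None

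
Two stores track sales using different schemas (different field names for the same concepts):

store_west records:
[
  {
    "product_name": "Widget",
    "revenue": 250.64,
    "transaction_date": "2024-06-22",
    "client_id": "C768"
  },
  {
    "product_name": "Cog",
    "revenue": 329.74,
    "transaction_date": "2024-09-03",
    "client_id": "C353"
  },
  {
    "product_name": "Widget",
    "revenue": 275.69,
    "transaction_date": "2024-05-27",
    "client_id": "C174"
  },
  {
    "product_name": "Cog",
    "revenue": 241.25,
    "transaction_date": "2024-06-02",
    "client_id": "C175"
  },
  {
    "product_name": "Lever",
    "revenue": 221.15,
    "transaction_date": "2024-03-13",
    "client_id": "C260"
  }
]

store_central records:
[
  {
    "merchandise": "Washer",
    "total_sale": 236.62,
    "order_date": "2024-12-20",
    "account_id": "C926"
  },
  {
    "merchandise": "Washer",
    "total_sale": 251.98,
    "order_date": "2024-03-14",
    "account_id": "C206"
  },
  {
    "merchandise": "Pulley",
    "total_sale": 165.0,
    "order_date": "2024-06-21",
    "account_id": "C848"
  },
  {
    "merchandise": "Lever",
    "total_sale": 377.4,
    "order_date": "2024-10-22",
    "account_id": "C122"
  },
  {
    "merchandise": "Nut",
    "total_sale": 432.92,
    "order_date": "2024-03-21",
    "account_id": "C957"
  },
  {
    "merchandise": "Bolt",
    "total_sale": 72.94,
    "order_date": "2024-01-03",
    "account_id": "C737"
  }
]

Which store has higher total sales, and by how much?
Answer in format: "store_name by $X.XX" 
store_central by $218.39

Schema mapping: "revenue" (store_west) = "total_sale" (store_central) = sale amount

Total for store_west: 1318.47
Total for store_central: 1536.86

Difference: |1318.47 - 1536.86| = 218.39
store_central has higher sales by $218.39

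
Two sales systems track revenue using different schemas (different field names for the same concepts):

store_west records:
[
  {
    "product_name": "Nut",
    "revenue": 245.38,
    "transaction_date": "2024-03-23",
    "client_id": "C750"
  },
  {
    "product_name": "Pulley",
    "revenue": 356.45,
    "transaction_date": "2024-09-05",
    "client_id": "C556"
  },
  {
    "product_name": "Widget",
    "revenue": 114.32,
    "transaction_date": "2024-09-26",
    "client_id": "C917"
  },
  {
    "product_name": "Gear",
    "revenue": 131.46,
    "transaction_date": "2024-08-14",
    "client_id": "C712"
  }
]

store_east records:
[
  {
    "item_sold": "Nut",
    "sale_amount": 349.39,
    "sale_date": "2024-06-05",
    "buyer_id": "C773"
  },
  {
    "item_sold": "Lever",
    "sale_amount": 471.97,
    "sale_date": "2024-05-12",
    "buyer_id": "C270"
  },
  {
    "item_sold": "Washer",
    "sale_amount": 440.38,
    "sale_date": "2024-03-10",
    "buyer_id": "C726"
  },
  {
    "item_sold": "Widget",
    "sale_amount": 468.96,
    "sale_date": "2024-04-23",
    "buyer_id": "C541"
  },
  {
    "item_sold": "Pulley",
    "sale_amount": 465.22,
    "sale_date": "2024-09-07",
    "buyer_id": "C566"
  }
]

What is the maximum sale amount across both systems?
471.97

Reconcile: "revenue" (store_west) = "sale_amount" (store_east) = sale amount

Maximum in store_west: 356.45
Maximum in store_east: 471.97

Overall maximum: max(356.45, 471.97) = 471.97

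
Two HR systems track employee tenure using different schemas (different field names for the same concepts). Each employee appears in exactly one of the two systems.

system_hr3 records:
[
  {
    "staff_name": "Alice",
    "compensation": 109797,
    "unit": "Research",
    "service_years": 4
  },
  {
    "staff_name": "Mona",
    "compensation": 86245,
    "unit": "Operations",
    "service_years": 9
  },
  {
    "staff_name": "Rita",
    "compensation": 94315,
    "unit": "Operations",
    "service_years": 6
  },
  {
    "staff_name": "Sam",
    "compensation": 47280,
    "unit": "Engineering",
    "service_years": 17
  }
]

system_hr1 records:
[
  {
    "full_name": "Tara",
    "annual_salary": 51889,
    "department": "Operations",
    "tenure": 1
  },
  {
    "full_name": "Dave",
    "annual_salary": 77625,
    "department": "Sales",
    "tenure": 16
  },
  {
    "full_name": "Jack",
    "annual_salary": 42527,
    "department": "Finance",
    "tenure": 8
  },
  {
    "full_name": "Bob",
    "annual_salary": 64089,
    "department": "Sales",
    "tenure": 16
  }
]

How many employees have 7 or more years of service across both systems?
5

Reconcile schemas: "service_years" (system_hr3) = "tenure" (system_hr1) = years of service

From system_hr3: 2 employees with >= 7 years
From system_hr1: 3 employees with >= 7 years

Total: 2 + 3 = 5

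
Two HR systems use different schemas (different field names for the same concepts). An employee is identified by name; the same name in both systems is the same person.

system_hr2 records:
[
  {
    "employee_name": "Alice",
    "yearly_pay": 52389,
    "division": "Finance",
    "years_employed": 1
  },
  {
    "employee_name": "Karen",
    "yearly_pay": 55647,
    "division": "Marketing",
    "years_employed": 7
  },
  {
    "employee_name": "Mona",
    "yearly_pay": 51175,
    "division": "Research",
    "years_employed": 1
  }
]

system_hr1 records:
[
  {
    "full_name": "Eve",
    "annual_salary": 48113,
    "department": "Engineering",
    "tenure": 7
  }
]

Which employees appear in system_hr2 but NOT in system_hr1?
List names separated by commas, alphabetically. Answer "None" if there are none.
Alice, Karen, Mona

Schema mapping: "employee_name" (system_hr2) = "full_name" (system_hr1) = employee name

Names in system_hr2: ['Alice', 'Karen', 'Mona']
Names in system_hr1: ['Eve']

In system_hr2 but not system_hr1: ['Alice', 'Karen', 'Mona']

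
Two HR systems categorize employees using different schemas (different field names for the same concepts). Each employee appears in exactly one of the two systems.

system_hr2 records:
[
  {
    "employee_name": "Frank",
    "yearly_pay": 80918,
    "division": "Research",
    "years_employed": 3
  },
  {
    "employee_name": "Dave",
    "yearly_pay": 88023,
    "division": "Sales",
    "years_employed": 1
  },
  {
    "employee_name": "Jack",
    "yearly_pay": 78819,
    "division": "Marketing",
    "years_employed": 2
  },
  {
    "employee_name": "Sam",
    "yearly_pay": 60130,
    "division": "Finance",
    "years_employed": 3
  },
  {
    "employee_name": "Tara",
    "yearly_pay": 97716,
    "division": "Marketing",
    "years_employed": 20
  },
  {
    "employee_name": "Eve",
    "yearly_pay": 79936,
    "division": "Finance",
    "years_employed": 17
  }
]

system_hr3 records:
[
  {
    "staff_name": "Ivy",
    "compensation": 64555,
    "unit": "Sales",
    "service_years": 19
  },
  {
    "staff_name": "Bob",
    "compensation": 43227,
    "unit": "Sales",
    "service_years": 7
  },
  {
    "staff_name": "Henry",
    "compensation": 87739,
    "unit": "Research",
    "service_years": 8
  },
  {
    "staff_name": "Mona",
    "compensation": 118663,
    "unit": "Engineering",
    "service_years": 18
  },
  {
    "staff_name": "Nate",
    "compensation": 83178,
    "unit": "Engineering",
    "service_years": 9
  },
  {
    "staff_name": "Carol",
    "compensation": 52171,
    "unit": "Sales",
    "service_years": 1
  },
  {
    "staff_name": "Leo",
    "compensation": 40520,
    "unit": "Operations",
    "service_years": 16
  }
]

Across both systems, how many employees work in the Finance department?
2

Schema mapping: "division" (system_hr2) = "unit" (system_hr3) = department

Finance employees in system_hr2: 2
Finance employees in system_hr3: 0

Total in Finance: 2 + 0 = 2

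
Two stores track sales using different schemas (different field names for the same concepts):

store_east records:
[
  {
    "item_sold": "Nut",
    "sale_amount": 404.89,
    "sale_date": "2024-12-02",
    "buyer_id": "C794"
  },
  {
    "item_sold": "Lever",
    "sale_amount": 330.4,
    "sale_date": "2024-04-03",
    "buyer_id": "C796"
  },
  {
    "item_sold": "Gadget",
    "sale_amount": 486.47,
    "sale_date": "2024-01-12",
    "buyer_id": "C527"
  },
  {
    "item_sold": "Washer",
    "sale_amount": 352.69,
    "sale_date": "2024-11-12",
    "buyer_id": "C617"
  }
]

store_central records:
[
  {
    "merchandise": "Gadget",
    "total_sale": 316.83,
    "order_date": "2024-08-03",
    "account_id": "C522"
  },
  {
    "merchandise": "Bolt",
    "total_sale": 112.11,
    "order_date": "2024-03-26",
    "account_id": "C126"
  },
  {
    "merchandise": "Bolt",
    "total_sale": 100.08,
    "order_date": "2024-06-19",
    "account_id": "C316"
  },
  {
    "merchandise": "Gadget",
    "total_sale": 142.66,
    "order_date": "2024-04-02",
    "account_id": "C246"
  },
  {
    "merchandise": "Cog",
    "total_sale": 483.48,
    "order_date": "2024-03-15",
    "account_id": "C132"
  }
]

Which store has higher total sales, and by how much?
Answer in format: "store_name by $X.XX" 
store_east by $419.29

Schema mapping: "sale_amount" (store_east) = "total_sale" (store_central) = sale amount

Total for store_east: 1574.45
Total for store_central: 1155.16

Difference: |1574.45 - 1155.16| = 419.29
store_east has higher sales by $419.29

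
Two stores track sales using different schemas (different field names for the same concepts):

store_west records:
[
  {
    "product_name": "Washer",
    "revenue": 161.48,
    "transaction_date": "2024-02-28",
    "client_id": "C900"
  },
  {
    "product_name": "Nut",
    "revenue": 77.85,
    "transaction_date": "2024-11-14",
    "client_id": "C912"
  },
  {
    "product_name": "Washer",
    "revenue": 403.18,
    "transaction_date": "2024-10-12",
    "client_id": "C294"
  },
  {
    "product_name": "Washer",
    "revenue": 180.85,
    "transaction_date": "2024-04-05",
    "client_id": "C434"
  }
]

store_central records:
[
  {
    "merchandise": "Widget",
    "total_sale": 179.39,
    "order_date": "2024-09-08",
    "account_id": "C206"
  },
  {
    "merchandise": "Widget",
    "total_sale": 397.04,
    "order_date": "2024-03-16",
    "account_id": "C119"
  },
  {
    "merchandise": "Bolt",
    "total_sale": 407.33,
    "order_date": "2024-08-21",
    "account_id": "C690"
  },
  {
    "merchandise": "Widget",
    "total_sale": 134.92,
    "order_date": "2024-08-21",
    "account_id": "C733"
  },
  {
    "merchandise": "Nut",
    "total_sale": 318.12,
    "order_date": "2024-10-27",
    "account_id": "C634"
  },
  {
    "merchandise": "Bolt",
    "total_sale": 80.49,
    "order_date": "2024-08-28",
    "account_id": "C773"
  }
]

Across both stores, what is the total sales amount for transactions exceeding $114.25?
2182.31

Schema mapping: "revenue" (store_west) = "total_sale" (store_central) = sale amount

Sum of sales > $114.25 in store_west: 745.51
Sum of sales > $114.25 in store_central: 1436.8

Total: 745.51 + 1436.8 = 2182.31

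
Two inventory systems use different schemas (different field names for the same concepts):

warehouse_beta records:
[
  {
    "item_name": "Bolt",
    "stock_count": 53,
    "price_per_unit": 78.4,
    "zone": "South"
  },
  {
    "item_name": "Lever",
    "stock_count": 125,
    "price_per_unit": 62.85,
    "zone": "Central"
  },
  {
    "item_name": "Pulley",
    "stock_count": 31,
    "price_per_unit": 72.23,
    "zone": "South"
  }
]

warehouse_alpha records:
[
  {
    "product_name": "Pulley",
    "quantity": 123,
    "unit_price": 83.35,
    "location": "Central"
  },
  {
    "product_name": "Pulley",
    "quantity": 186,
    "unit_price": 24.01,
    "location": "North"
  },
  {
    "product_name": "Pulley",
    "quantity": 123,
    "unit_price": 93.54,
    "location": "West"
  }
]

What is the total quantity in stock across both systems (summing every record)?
641

To reconcile these schemas, identify the field holding the quantity in stock in each system:
1. In warehouse_beta it is "stock_count"
2. In warehouse_alpha it is "quantity"

From warehouse_beta: 53 + 125 + 31 = 209
From warehouse_alpha: 123 + 186 + 123 = 432

Total: 209 + 432 = 641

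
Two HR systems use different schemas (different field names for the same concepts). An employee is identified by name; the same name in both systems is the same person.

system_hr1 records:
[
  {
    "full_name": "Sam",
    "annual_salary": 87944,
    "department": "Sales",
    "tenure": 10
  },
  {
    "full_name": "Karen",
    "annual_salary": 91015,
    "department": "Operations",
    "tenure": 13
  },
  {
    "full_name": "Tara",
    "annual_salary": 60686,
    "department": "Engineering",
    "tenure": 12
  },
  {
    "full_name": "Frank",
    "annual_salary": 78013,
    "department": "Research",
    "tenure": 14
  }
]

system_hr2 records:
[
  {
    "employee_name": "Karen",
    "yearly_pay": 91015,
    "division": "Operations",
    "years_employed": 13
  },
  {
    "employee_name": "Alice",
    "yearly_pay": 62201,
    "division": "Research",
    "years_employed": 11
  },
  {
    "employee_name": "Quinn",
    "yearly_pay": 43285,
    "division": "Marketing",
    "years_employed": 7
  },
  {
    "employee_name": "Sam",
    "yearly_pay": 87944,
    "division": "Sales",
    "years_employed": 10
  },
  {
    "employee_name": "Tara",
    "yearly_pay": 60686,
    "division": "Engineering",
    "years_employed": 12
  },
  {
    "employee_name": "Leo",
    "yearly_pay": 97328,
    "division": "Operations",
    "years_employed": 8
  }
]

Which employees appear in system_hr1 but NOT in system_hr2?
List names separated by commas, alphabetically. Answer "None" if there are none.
Frank

Schema mapping: "full_name" (system_hr1) = "employee_name" (system_hr2) = employee name

Names in system_hr1: ['Frank', 'Karen', 'Sam', 'Tara']
Names in system_hr2: ['Alice', 'Karen', 'Leo', 'Quinn', 'Sam', 'Tara']

In system_hr1 but not system_hr2: ['Frank']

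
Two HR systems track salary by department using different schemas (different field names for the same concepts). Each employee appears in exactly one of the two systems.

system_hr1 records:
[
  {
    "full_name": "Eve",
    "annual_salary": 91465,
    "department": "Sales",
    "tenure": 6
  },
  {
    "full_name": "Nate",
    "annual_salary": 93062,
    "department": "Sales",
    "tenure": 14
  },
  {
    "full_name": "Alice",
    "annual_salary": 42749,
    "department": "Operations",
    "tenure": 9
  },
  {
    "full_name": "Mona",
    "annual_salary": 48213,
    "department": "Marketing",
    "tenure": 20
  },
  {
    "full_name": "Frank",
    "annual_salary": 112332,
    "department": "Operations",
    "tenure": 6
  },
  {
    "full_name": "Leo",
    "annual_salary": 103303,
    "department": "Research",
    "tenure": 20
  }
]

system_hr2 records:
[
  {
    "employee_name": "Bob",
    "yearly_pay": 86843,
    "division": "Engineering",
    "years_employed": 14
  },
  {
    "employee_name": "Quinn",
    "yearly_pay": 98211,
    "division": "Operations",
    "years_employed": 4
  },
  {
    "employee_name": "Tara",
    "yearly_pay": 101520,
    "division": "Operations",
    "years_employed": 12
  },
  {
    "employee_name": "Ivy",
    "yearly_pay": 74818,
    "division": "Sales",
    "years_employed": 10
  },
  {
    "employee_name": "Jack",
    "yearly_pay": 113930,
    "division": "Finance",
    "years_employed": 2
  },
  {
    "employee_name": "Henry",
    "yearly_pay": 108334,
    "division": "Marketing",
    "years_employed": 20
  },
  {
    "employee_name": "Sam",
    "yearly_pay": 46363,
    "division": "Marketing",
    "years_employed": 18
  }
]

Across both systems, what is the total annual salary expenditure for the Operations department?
354812

Schema mappings:
- "department" (system_hr1) = "division" (system_hr2) = department
- "annual_salary" (system_hr1) = "yearly_pay" (system_hr2) = salary

Operations salaries from system_hr1: 155081
Operations salaries from system_hr2: 199731

Total: 155081 + 199731 = 354812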